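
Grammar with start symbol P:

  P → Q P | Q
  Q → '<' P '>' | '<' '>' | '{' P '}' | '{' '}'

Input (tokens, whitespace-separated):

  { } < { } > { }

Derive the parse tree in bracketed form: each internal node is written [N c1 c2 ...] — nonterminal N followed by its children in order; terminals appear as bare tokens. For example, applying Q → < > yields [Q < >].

[P [Q { }] [P [Q < [P [Q { }]] >] [P [Q { }]]]]

P
Q P
{ } P
{ } Q P
{ } < P > P
{ } < Q > P
{ } < { } > P
{ } < { } > Q
{ } < { } > { }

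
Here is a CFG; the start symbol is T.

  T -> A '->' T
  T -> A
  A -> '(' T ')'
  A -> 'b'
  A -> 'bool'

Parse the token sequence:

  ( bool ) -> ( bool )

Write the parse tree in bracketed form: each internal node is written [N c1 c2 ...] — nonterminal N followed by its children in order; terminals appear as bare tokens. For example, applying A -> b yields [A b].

T
A -> T
( T ) -> T
( A ) -> T
( bool ) -> T
( bool ) -> A
( bool ) -> ( T )
( bool ) -> ( A )
( bool ) -> ( bool )

[T [A ( [T [A bool]] )] -> [T [A ( [T [A bool]] )]]]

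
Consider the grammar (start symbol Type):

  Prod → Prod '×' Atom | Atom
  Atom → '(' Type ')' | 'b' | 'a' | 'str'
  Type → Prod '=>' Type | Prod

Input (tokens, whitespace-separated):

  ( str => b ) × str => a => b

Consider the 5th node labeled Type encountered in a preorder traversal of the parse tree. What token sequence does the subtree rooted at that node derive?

b

[Type [Prod [Prod [Atom ( [Type [Prod [Atom str]] => [Type [Prod [Atom b]]]] )]] × [Atom str]] => [Type [Prod [Atom a]] => [Type [Prod [Atom b]]]]]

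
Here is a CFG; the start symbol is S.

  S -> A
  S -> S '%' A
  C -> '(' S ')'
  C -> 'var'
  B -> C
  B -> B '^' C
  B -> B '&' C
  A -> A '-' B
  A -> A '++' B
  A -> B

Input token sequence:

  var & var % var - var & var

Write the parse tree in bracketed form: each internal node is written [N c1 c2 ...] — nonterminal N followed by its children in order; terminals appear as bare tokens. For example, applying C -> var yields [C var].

[S [S [A [B [B [C var]] & [C var]]]] % [A [A [B [C var]]] - [B [B [C var]] & [C var]]]]

S
S % A
A % A
B % A
B & C % A
C & C % A
var & C % A
var & var % A
var & var % A - B
var & var % B - B
var & var % C - B
var & var % var - B
var & var % var - B & C
var & var % var - C & C
var & var % var - var & C
var & var % var - var & var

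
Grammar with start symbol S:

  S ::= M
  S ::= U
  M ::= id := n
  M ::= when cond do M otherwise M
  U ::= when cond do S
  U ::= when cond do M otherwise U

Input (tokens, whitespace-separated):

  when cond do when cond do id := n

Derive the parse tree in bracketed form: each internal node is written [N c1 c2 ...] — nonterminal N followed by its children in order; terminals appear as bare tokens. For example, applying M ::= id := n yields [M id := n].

[S [U when cond do [S [U when cond do [S [M id := n]]]]]]

S
U
when cond do S
when cond do U
when cond do when cond do S
when cond do when cond do M
when cond do when cond do id := n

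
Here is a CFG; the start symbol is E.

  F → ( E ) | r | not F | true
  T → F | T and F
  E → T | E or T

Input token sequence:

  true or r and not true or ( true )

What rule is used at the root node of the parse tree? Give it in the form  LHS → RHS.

[E [E [E [T [F true]]] or [T [T [F r]] and [F not [F true]]]] or [T [F ( [E [T [F true]]] )]]]

E → E or T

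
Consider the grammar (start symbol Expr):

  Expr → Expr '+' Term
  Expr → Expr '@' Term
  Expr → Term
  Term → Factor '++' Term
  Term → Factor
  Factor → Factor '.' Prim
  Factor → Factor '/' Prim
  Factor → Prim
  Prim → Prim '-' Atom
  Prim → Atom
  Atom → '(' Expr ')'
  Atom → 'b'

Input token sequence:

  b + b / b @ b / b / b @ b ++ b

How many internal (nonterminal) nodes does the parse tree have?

[Expr [Expr [Expr [Expr [Term [Factor [Prim [Atom b]]]]] + [Term [Factor [Factor [Prim [Atom b]]] / [Prim [Atom b]]]]] @ [Term [Factor [Factor [Factor [Prim [Atom b]]] / [Prim [Atom b]]] / [Prim [Atom b]]]]] @ [Term [Factor [Prim [Atom b]]] ++ [Term [Factor [Prim [Atom b]]]]]]

33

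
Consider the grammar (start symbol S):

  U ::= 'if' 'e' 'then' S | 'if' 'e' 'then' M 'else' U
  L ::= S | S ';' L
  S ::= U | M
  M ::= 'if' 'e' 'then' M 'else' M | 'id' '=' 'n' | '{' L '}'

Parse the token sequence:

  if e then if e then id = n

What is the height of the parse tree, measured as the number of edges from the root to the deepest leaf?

6

[S [U if e then [S [U if e then [S [M id = n]]]]]]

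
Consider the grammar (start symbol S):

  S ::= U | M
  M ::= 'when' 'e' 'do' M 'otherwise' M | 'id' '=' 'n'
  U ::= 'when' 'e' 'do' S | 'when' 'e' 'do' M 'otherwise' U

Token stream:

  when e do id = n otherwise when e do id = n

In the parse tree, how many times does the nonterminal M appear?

[S [U when e do [M id = n] otherwise [U when e do [S [M id = n]]]]]

2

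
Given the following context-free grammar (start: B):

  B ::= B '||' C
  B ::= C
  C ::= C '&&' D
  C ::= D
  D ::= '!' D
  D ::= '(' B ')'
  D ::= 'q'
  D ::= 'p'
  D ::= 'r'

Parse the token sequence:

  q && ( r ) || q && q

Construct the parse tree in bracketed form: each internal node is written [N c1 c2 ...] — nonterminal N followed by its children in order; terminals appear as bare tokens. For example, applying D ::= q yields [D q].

[B [B [C [C [D q]] && [D ( [B [C [D r]]] )]]] || [C [C [D q]] && [D q]]]

B
B || C
C || C
C && D || C
D && D || C
q && D || C
q && ( B ) || C
q && ( C ) || C
q && ( D ) || C
q && ( r ) || C
q && ( r ) || C && D
q && ( r ) || D && D
q && ( r ) || q && D
q && ( r ) || q && q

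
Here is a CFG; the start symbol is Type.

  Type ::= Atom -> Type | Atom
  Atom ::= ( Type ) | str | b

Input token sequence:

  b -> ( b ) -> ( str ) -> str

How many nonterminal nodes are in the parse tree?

[Type [Atom b] -> [Type [Atom ( [Type [Atom b]] )] -> [Type [Atom ( [Type [Atom str]] )] -> [Type [Atom str]]]]]

12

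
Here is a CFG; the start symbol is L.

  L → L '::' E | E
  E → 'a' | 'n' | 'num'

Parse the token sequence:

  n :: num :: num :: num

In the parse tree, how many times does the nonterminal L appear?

[L [L [L [L [E n]] :: [E num]] :: [E num]] :: [E num]]

4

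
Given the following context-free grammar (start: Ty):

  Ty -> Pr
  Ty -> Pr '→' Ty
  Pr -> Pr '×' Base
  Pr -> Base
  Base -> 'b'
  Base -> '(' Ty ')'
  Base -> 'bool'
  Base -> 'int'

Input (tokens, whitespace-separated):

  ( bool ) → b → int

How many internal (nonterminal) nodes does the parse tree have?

[Ty [Pr [Base ( [Ty [Pr [Base bool]]] )]] → [Ty [Pr [Base b]] → [Ty [Pr [Base int]]]]]

12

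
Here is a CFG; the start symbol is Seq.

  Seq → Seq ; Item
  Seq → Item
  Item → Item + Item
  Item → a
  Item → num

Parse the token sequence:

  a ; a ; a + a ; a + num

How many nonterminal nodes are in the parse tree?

12

[Seq [Seq [Seq [Seq [Item a]] ; [Item a]] ; [Item [Item a] + [Item a]]] ; [Item [Item a] + [Item num]]]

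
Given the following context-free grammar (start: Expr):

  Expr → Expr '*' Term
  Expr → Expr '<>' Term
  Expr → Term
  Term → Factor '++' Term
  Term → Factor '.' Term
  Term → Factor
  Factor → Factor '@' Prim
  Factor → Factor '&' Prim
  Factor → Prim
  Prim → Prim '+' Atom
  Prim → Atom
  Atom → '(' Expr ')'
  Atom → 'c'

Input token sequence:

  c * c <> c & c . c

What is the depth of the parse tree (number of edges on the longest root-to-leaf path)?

7

[Expr [Expr [Expr [Term [Factor [Prim [Atom c]]]]] * [Term [Factor [Prim [Atom c]]]]] <> [Term [Factor [Factor [Prim [Atom c]]] & [Prim [Atom c]]] . [Term [Factor [Prim [Atom c]]]]]]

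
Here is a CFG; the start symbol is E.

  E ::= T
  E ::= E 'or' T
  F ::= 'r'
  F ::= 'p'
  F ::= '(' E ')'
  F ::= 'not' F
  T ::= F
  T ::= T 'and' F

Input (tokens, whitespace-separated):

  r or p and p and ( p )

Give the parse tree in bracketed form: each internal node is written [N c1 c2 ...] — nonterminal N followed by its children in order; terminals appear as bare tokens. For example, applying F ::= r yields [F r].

[E [E [T [F r]]] or [T [T [T [F p]] and [F p]] and [F ( [E [T [F p]]] )]]]

E
E or T
T or T
F or T
r or T
r or T and F
r or T and F and F
r or F and F and F
r or p and F and F
r or p and p and F
r or p and p and ( E )
r or p and p and ( T )
r or p and p and ( F )
r or p and p and ( p )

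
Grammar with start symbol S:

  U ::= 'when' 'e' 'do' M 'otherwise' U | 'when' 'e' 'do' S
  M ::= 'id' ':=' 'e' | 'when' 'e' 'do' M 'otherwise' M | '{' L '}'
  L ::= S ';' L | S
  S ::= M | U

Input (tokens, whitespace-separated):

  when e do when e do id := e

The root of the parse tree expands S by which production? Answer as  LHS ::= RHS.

S ::= U

[S [U when e do [S [U when e do [S [M id := e]]]]]]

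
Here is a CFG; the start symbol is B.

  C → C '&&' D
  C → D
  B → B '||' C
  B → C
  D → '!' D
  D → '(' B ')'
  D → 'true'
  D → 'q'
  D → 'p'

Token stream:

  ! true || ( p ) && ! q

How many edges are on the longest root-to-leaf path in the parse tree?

[B [B [C [D ! [D true]]]] || [C [C [D ( [B [C [D p]]] )]] && [D ! [D q]]]]

7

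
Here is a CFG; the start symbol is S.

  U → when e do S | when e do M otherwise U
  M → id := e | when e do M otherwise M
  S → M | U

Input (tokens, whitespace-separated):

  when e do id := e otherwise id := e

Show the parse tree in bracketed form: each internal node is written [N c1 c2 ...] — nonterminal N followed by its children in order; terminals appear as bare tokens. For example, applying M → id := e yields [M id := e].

[S [M when e do [M id := e] otherwise [M id := e]]]

S
M
when e do M otherwise M
when e do id := e otherwise M
when e do id := e otherwise id := e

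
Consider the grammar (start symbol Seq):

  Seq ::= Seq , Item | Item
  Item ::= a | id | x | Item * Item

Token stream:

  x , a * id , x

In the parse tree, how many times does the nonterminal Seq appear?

[Seq [Seq [Seq [Item x]] , [Item [Item a] * [Item id]]] , [Item x]]

3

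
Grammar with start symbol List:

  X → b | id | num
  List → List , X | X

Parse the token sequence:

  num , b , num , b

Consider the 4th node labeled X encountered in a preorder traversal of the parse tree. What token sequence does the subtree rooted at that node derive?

[List [List [List [List [X num]] , [X b]] , [X num]] , [X b]]

b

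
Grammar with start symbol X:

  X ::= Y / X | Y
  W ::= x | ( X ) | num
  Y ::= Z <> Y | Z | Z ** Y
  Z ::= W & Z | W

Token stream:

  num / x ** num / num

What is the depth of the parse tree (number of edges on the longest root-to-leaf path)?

6

[X [Y [Z [W num]]] / [X [Y [Z [W x]] ** [Y [Z [W num]]]] / [X [Y [Z [W num]]]]]]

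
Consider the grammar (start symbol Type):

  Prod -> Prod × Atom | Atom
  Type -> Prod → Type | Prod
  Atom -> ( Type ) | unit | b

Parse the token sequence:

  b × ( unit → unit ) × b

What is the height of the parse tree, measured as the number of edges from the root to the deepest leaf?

[Type [Prod [Prod [Prod [Atom b]] × [Atom ( [Type [Prod [Atom unit]] → [Type [Prod [Atom unit]]]] )]] × [Atom b]]]

8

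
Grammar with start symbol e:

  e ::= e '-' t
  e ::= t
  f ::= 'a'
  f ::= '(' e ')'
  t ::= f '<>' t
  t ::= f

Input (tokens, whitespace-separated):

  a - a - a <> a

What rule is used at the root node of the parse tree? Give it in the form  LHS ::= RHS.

[e [e [e [t [f a]]] - [t [f a]]] - [t [f a] <> [t [f a]]]]

e ::= e '-' t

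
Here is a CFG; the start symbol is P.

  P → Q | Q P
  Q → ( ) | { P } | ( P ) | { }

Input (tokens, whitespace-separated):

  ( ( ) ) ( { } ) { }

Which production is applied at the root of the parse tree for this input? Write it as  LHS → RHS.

[P [Q ( [P [Q ( )]] )] [P [Q ( [P [Q { }]] )] [P [Q { }]]]]

P → Q P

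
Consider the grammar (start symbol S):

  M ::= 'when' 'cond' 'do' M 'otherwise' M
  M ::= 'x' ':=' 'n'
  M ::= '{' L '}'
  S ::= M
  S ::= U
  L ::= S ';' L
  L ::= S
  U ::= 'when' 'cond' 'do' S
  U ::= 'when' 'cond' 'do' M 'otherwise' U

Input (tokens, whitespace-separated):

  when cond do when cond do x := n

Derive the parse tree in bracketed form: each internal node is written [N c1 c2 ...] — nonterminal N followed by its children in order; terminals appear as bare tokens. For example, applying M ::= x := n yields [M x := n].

[S [U when cond do [S [U when cond do [S [M x := n]]]]]]

S
U
when cond do S
when cond do U
when cond do when cond do S
when cond do when cond do M
when cond do when cond do x := n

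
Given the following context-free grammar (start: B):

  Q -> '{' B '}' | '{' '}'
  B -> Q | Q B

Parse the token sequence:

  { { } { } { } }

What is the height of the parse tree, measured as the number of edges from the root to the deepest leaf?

[B [Q { [B [Q { }] [B [Q { }] [B [Q { }]]]] }]]

6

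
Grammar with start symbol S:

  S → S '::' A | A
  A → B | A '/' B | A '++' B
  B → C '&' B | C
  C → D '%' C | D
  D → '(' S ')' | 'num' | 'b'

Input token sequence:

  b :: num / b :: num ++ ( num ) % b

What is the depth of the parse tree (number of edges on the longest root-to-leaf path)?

10

[S [S [S [A [B [C [D b]]]]] :: [A [A [B [C [D num]]]] / [B [C [D b]]]]] :: [A [A [B [C [D num]]]] ++ [B [C [D ( [S [A [B [C [D num]]]]] )] % [C [D b]]]]]]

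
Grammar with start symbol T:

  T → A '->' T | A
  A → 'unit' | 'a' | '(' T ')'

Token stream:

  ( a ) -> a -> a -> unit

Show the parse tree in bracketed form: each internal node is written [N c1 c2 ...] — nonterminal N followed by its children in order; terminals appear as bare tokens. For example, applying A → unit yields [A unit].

[T [A ( [T [A a]] )] -> [T [A a] -> [T [A a] -> [T [A unit]]]]]

T
A -> T
( T ) -> T
( A ) -> T
( a ) -> T
( a ) -> A -> T
( a ) -> a -> T
( a ) -> a -> A -> T
( a ) -> a -> a -> T
( a ) -> a -> a -> A
( a ) -> a -> a -> unit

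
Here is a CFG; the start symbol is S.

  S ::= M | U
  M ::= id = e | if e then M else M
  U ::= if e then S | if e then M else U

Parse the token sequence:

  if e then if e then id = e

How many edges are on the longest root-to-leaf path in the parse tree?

[S [U if e then [S [U if e then [S [M id = e]]]]]]

6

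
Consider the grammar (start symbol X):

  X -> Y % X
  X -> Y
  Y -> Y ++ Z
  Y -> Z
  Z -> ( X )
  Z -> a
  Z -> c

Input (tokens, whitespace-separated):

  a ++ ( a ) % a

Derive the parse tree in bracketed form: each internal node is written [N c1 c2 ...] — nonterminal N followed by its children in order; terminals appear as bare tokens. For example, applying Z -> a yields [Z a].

X
Y % X
Y ++ Z % X
Z ++ Z % X
a ++ Z % X
a ++ ( X ) % X
a ++ ( Y ) % X
a ++ ( Z ) % X
a ++ ( a ) % X
a ++ ( a ) % Y
a ++ ( a ) % Z
a ++ ( a ) % a

[X [Y [Y [Z a]] ++ [Z ( [X [Y [Z a]]] )]] % [X [Y [Z a]]]]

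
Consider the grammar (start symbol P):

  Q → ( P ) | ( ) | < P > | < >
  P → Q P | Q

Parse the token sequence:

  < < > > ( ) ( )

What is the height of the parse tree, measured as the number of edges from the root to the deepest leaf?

[P [Q < [P [Q < >]] >] [P [Q ( )] [P [Q ( )]]]]

4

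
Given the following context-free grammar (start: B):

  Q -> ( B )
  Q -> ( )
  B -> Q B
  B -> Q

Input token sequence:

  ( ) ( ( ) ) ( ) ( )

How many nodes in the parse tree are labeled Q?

[B [Q ( )] [B [Q ( [B [Q ( )]] )] [B [Q ( )] [B [Q ( )]]]]]

5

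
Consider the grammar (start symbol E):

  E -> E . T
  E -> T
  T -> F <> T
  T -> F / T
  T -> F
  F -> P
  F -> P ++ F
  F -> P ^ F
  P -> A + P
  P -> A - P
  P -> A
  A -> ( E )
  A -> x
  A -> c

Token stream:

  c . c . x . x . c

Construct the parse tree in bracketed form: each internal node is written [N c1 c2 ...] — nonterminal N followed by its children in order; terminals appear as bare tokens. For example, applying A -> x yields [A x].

[E [E [E [E [E [T [F [P [A c]]]]] . [T [F [P [A c]]]]] . [T [F [P [A x]]]]] . [T [F [P [A x]]]]] . [T [F [P [A c]]]]]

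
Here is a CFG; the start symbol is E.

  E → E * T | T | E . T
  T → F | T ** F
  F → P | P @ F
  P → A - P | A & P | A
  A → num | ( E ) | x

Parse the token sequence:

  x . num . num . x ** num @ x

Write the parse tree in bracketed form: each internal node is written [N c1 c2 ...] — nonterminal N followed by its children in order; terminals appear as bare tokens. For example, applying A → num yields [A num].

[E [E [E [E [T [F [P [A x]]]]] . [T [F [P [A num]]]]] . [T [F [P [A num]]]]] . [T [T [F [P [A x]]]] ** [F [P [A num]] @ [F [P [A x]]]]]]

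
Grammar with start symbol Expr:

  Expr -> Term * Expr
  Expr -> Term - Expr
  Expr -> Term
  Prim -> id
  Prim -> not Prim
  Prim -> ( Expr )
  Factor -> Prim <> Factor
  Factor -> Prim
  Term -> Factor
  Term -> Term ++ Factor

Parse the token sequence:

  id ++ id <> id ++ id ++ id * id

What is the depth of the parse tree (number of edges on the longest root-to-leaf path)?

7

[Expr [Term [Term [Term [Term [Factor [Prim id]]] ++ [Factor [Prim id] <> [Factor [Prim id]]]] ++ [Factor [Prim id]]] ++ [Factor [Prim id]]] * [Expr [Term [Factor [Prim id]]]]]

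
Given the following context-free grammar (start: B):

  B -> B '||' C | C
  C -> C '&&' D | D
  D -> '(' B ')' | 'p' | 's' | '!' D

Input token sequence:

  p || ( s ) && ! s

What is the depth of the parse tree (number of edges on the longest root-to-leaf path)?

7

[B [B [C [D p]]] || [C [C [D ( [B [C [D s]]] )]] && [D ! [D s]]]]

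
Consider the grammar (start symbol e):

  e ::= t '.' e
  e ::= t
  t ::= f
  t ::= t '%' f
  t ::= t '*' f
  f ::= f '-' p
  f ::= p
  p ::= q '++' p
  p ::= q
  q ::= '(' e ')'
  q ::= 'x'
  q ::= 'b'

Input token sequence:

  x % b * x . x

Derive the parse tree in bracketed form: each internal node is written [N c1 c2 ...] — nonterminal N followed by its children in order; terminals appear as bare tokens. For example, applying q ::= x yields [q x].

[e [t [t [t [f [p [q x]]]] % [f [p [q b]]]] * [f [p [q x]]]] . [e [t [f [p [q x]]]]]]

e
t . e
t * f . e
t % f * f . e
f % f * f . e
p % f * f . e
q % f * f . e
x % f * f . e
x % p * f . e
x % q * f . e
x % b * f . e
x % b * p . e
x % b * q . e
x % b * x . e
x % b * x . t
x % b * x . f
x % b * x . p
x % b * x . q
x % b * x . x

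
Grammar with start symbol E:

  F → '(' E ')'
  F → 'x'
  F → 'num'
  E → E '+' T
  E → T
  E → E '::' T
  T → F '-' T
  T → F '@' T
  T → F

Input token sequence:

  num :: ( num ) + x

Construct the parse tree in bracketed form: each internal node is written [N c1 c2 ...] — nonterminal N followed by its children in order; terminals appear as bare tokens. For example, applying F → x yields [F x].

E
E + T
E :: T + T
T :: T + T
F :: T + T
num :: T + T
num :: F + T
num :: ( E ) + T
num :: ( T ) + T
num :: ( F ) + T
num :: ( num ) + T
num :: ( num ) + F
num :: ( num ) + x

[E [E [E [T [F num]]] :: [T [F ( [E [T [F num]]] )]]] + [T [F x]]]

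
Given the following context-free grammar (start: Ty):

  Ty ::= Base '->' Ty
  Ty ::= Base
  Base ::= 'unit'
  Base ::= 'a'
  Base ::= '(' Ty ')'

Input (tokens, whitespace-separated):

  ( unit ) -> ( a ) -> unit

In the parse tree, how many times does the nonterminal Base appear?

5

[Ty [Base ( [Ty [Base unit]] )] -> [Ty [Base ( [Ty [Base a]] )] -> [Ty [Base unit]]]]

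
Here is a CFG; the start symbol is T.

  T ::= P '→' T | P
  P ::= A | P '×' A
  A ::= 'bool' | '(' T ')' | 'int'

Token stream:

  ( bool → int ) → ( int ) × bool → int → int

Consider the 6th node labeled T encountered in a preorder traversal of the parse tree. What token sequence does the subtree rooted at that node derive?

[T [P [A ( [T [P [A bool]] → [T [P [A int]]]] )]] → [T [P [P [A ( [T [P [A int]]] )]] × [A bool]] → [T [P [A int]] → [T [P [A int]]]]]]

int → int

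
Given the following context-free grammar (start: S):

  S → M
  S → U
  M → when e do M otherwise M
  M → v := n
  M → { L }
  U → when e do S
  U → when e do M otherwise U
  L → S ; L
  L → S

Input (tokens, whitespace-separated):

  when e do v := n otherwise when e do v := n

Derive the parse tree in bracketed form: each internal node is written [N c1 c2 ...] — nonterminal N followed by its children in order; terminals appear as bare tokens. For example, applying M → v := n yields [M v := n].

S
U
when e do M otherwise U
when e do v := n otherwise U
when e do v := n otherwise when e do S
when e do v := n otherwise when e do M
when e do v := n otherwise when e do v := n

[S [U when e do [M v := n] otherwise [U when e do [S [M v := n]]]]]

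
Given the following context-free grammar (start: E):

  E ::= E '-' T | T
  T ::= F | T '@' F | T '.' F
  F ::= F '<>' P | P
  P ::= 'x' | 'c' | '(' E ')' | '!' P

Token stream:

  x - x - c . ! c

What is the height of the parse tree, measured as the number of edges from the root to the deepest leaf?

[E [E [E [T [F [P x]]]] - [T [F [P x]]]] - [T [T [F [P c]]] . [F [P ! [P c]]]]]

6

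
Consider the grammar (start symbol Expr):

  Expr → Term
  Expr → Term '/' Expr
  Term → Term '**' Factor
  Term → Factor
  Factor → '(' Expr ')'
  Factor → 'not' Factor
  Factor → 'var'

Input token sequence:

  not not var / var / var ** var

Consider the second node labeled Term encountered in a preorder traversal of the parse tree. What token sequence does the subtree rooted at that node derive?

var

[Expr [Term [Factor not [Factor not [Factor var]]]] / [Expr [Term [Factor var]] / [Expr [Term [Term [Factor var]] ** [Factor var]]]]]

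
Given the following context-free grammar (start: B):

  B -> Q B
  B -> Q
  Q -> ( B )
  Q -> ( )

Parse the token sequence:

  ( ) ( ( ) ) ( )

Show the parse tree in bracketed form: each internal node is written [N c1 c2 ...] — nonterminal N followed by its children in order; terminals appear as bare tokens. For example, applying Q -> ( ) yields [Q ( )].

B
Q B
( ) B
( ) Q B
( ) ( B ) B
( ) ( Q ) B
( ) ( ( ) ) B
( ) ( ( ) ) Q
( ) ( ( ) ) ( )

[B [Q ( )] [B [Q ( [B [Q ( )]] )] [B [Q ( )]]]]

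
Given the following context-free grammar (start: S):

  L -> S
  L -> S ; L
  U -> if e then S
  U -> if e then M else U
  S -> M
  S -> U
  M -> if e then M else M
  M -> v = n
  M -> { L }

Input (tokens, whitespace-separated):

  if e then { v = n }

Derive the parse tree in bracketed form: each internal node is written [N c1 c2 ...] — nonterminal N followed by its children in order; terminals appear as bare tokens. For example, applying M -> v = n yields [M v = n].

[S [U if e then [S [M { [L [S [M v = n]]] }]]]]

S
U
if e then S
if e then M
if e then { L }
if e then { S }
if e then { M }
if e then { v = n }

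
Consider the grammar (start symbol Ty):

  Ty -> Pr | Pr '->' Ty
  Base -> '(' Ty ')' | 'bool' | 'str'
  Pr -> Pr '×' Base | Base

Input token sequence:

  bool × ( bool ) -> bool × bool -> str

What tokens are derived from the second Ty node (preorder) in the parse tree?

bool

[Ty [Pr [Pr [Base bool]] × [Base ( [Ty [Pr [Base bool]]] )]] -> [Ty [Pr [Pr [Base bool]] × [Base bool]] -> [Ty [Pr [Base str]]]]]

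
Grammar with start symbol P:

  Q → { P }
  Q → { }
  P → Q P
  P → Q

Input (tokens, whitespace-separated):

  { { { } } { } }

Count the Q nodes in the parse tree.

[P [Q { [P [Q { [P [Q { }]] }] [P [Q { }]]] }]]

4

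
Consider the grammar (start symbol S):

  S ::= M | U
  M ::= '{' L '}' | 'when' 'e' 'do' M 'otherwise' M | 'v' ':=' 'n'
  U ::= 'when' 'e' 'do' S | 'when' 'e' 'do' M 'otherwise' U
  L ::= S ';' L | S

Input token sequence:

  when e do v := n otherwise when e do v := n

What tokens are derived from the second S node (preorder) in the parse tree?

v := n

[S [U when e do [M v := n] otherwise [U when e do [S [M v := n]]]]]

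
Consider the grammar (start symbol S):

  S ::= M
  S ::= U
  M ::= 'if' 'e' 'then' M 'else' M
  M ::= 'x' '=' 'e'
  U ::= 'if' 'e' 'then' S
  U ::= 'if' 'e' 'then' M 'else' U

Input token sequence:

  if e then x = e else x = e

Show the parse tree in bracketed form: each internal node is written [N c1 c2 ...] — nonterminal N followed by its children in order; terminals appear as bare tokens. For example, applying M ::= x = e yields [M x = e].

S
M
if e then M else M
if e then x = e else M
if e then x = e else x = e

[S [M if e then [M x = e] else [M x = e]]]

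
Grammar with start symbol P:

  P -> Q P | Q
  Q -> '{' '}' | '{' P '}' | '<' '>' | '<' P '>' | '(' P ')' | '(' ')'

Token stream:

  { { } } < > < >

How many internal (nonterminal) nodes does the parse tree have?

[P [Q { [P [Q { }]] }] [P [Q < >] [P [Q < >]]]]

8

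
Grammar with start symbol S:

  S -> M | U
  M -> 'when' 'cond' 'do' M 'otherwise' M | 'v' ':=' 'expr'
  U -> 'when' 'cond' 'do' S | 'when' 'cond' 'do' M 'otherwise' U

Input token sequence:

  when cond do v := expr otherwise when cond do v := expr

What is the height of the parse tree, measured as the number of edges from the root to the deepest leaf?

5

[S [U when cond do [M v := expr] otherwise [U when cond do [S [M v := expr]]]]]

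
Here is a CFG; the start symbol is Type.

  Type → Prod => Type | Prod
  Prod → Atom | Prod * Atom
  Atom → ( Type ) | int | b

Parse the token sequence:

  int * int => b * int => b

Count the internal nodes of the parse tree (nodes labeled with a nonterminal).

13

[Type [Prod [Prod [Atom int]] * [Atom int]] => [Type [Prod [Prod [Atom b]] * [Atom int]] => [Type [Prod [Atom b]]]]]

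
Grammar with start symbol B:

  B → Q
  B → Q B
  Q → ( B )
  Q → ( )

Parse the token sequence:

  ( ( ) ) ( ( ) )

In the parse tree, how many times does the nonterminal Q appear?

4

[B [Q ( [B [Q ( )]] )] [B [Q ( [B [Q ( )]] )]]]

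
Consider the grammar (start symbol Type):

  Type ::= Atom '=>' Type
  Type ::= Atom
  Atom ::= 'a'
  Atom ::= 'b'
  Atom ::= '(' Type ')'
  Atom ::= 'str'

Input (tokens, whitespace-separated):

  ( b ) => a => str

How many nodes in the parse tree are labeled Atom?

4

[Type [Atom ( [Type [Atom b]] )] => [Type [Atom a] => [Type [Atom str]]]]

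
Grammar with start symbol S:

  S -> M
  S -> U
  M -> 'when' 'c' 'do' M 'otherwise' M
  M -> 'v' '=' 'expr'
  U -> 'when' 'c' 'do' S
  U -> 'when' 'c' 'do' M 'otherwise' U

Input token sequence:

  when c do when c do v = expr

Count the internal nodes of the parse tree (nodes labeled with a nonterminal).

[S [U when c do [S [U when c do [S [M v = expr]]]]]]

6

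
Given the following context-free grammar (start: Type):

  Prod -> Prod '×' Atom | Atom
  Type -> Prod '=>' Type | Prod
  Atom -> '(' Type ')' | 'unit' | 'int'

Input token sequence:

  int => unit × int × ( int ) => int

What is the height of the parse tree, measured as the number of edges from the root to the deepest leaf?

[Type [Prod [Atom int]] => [Type [Prod [Prod [Prod [Atom unit]] × [Atom int]] × [Atom ( [Type [Prod [Atom int]]] )]] => [Type [Prod [Atom int]]]]]

7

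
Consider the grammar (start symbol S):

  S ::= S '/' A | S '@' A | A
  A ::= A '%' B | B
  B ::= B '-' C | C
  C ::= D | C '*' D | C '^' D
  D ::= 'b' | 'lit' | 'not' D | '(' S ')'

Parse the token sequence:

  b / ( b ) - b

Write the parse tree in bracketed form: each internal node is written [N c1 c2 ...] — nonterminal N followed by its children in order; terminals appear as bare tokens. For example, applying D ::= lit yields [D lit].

S
S / A
A / A
B / A
C / A
D / A
b / A
b / B
b / B - C
b / C - C
b / D - C
b / ( S ) - C
b / ( A ) - C
b / ( B ) - C
b / ( C ) - C
b / ( D ) - C
b / ( b ) - C
b / ( b ) - D
b / ( b ) - b

[S [S [A [B [C [D b]]]]] / [A [B [B [C [D ( [S [A [B [C [D b]]]]] )]]] - [C [D b]]]]]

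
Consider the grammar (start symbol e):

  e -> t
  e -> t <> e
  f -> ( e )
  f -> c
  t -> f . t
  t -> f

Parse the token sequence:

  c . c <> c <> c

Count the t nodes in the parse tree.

[e [t [f c] . [t [f c]]] <> [e [t [f c]] <> [e [t [f c]]]]]

4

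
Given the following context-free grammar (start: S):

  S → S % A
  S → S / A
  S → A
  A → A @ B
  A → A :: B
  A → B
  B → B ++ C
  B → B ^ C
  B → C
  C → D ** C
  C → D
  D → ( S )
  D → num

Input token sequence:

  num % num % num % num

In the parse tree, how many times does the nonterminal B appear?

[S [S [S [S [A [B [C [D num]]]]] % [A [B [C [D num]]]]] % [A [B [C [D num]]]]] % [A [B [C [D num]]]]]

4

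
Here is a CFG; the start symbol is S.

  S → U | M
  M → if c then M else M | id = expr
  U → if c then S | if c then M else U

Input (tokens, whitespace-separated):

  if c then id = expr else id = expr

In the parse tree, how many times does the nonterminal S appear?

1

[S [M if c then [M id = expr] else [M id = expr]]]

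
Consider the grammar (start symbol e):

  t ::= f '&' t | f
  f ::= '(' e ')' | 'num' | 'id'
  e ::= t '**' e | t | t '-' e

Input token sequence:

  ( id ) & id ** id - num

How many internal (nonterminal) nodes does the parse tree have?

14

[e [t [f ( [e [t [f id]]] )] & [t [f id]]] ** [e [t [f id]] - [e [t [f num]]]]]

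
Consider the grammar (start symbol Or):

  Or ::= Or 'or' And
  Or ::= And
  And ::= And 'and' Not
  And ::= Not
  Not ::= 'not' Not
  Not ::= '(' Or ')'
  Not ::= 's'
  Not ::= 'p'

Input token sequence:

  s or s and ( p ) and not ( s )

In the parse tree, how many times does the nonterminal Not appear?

7

[Or [Or [And [Not s]]] or [And [And [And [Not s]] and [Not ( [Or [And [Not p]]] )]] and [Not not [Not ( [Or [And [Not s]]] )]]]]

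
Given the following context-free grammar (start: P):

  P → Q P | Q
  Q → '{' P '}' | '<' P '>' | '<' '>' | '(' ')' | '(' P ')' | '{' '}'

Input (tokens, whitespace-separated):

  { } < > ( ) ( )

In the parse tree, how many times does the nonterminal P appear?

[P [Q { }] [P [Q < >] [P [Q ( )] [P [Q ( )]]]]]

4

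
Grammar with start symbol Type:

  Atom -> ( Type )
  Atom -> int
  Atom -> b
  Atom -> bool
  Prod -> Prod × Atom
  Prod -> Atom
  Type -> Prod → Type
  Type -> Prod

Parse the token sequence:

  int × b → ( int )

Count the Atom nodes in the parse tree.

4

[Type [Prod [Prod [Atom int]] × [Atom b]] → [Type [Prod [Atom ( [Type [Prod [Atom int]]] )]]]]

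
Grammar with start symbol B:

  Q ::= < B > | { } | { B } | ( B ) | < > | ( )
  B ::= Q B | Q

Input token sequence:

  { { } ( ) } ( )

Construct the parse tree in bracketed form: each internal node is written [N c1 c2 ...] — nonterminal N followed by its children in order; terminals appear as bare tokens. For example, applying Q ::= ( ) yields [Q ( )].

[B [Q { [B [Q { }] [B [Q ( )]]] }] [B [Q ( )]]]

B
Q B
{ B } B
{ Q B } B
{ { } B } B
{ { } Q } B
{ { } ( ) } B
{ { } ( ) } Q
{ { } ( ) } ( )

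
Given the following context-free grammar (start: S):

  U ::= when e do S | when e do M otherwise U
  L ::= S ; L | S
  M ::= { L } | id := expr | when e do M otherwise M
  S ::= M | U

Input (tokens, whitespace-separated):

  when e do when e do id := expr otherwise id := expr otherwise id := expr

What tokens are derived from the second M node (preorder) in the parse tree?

when e do id := expr otherwise id := expr

[S [M when e do [M when e do [M id := expr] otherwise [M id := expr]] otherwise [M id := expr]]]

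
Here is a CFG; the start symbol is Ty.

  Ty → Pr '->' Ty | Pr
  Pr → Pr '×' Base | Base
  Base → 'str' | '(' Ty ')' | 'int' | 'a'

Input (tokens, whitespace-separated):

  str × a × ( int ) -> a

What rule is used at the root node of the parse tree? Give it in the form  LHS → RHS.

[Ty [Pr [Pr [Pr [Base str]] × [Base a]] × [Base ( [Ty [Pr [Base int]]] )]] -> [Ty [Pr [Base a]]]]

Ty → Pr '->' Ty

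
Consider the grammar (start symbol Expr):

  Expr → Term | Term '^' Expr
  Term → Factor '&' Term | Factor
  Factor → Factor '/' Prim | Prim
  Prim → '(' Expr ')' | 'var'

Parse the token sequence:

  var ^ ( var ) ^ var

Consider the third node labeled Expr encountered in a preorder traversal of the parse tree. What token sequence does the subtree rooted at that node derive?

var

[Expr [Term [Factor [Prim var]]] ^ [Expr [Term [Factor [Prim ( [Expr [Term [Factor [Prim var]]]] )]]] ^ [Expr [Term [Factor [Prim var]]]]]]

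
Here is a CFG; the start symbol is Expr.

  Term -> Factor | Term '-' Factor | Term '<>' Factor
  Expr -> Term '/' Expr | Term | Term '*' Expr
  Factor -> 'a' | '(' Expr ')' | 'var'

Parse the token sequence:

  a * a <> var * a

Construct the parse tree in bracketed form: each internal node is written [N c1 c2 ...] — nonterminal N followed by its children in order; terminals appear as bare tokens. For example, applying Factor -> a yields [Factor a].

[Expr [Term [Factor a]] * [Expr [Term [Term [Factor a]] <> [Factor var]] * [Expr [Term [Factor a]]]]]

Expr
Term * Expr
Factor * Expr
a * Expr
a * Term * Expr
a * Term <> Factor * Expr
a * Factor <> Factor * Expr
a * a <> Factor * Expr
a * a <> var * Expr
a * a <> var * Term
a * a <> var * Factor
a * a <> var * a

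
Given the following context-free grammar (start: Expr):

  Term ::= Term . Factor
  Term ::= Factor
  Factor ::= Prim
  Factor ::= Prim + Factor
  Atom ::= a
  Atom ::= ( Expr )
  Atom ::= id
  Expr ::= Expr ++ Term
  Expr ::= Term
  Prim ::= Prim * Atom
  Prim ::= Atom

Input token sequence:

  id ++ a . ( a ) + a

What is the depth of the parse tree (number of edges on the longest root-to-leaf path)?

[Expr [Expr [Term [Factor [Prim [Atom id]]]]] ++ [Term [Term [Factor [Prim [Atom a]]]] . [Factor [Prim [Atom ( [Expr [Term [Factor [Prim [Atom a]]]]] )]] + [Factor [Prim [Atom a]]]]]]

10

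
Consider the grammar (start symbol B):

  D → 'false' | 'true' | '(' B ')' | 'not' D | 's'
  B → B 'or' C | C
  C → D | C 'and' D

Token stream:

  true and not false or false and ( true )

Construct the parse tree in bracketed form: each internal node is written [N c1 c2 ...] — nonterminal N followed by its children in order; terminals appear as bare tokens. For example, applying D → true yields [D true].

B
B or C
C or C
C and D or C
D and D or C
true and D or C
true and not D or C
true and not false or C
true and not false or C and D
true and not false or D and D
true and not false or false and D
true and not false or false and ( B )
true and not false or false and ( C )
true and not false or false and ( D )
true and not false or false and ( true )

[B [B [C [C [D true]] and [D not [D false]]]] or [C [C [D false]] and [D ( [B [C [D true]]] )]]]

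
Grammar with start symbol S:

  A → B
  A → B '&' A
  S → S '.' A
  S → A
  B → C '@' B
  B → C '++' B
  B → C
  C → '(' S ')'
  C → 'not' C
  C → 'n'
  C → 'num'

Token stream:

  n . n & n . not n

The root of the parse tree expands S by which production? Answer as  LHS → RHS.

[S [S [S [A [B [C n]]]] . [A [B [C n]] & [A [B [C n]]]]] . [A [B [C not [C n]]]]]

S → S '.' A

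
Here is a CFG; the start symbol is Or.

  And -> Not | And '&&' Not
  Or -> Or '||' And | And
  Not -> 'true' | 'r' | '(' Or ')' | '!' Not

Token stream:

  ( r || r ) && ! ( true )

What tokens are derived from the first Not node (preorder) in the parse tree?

( r || r )

[Or [And [And [Not ( [Or [Or [And [Not r]]] || [And [Not r]]] )]] && [Not ! [Not ( [Or [And [Not true]]] )]]]]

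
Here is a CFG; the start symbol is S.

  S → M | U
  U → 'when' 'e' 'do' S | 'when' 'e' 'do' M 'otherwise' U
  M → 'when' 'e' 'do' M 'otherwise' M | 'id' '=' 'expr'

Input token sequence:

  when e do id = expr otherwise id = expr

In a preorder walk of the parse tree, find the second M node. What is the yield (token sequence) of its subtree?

[S [M when e do [M id = expr] otherwise [M id = expr]]]

id = expr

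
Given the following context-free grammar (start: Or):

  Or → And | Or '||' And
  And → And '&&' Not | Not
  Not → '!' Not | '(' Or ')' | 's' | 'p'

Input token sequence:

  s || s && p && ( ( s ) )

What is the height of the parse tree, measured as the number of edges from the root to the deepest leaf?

9

[Or [Or [And [Not s]]] || [And [And [And [Not s]] && [Not p]] && [Not ( [Or [And [Not ( [Or [And [Not s]]] )]]] )]]]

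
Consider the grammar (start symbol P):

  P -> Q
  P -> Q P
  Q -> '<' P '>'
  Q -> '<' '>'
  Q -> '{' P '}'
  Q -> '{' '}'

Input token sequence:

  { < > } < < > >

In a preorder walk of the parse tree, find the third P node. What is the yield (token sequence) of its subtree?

[P [Q { [P [Q < >]] }] [P [Q < [P [Q < >]] >]]]

< < > >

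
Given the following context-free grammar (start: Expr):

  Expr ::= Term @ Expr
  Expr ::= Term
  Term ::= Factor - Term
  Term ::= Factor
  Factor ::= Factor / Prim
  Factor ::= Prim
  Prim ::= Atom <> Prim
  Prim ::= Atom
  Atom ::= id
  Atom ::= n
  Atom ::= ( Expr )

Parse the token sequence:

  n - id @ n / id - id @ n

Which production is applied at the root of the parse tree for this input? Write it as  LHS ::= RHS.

[Expr [Term [Factor [Prim [Atom n]]] - [Term [Factor [Prim [Atom id]]]]] @ [Expr [Term [Factor [Factor [Prim [Atom n]]] / [Prim [Atom id]]] - [Term [Factor [Prim [Atom id]]]]] @ [Expr [Term [Factor [Prim [Atom n]]]]]]]

Expr ::= Term @ Expr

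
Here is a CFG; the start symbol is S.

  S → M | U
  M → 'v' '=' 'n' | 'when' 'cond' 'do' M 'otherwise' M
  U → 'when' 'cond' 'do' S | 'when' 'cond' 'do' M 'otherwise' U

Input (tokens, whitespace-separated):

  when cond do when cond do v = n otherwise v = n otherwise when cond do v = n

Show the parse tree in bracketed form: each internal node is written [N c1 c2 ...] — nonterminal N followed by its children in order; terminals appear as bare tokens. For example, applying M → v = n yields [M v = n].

[S [U when cond do [M when cond do [M v = n] otherwise [M v = n]] otherwise [U when cond do [S [M v = n]]]]]

S
U
when cond do M otherwise U
when cond do when cond do M otherwise M otherwise U
when cond do when cond do v = n otherwise M otherwise U
when cond do when cond do v = n otherwise v = n otherwise U
when cond do when cond do v = n otherwise v = n otherwise when cond do S
when cond do when cond do v = n otherwise v = n otherwise when cond do M
when cond do when cond do v = n otherwise v = n otherwise when cond do v = n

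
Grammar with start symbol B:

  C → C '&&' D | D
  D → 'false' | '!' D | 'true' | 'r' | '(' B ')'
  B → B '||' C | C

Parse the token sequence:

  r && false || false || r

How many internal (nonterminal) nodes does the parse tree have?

[B [B [B [C [C [D r]] && [D false]]] || [C [D false]]] || [C [D r]]]

11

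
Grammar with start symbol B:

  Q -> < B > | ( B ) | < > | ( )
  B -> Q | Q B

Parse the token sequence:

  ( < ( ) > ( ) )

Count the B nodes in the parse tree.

4

[B [Q ( [B [Q < [B [Q ( )]] >] [B [Q ( )]]] )]]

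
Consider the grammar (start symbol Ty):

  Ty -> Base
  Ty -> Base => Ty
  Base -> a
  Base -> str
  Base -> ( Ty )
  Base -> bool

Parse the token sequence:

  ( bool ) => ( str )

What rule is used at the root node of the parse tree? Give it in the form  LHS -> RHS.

Ty -> Base => Ty

[Ty [Base ( [Ty [Base bool]] )] => [Ty [Base ( [Ty [Base str]] )]]]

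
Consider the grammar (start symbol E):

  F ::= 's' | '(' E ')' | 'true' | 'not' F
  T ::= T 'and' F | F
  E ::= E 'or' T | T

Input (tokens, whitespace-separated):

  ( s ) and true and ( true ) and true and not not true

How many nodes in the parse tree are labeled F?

9

[E [T [T [T [T [T [F ( [E [T [F s]]] )]] and [F true]] and [F ( [E [T [F true]]] )]] and [F true]] and [F not [F not [F true]]]]]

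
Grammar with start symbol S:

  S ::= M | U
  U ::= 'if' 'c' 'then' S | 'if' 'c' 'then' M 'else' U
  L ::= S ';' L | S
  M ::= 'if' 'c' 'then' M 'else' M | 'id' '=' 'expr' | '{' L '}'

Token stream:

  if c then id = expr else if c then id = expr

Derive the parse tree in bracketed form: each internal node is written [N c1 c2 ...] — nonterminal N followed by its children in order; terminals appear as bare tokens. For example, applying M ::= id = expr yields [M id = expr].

S
U
if c then M else U
if c then id = expr else U
if c then id = expr else if c then S
if c then id = expr else if c then M
if c then id = expr else if c then id = expr

[S [U if c then [M id = expr] else [U if c then [S [M id = expr]]]]]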